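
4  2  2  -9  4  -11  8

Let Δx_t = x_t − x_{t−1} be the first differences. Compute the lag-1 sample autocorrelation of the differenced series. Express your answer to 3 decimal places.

First differences Δx: -2, 0, -11, 13, -15, 19
Mean of differences = 0.6667
Numerator Σ(Δx_t−Δx̄)(Δx_{t+1}−Δx̄) = -614.7778
Denominator Σ(Δx_t−Δx̄)² = 877.3333
r_1(Δx) = -614.7778 / 877.3333 = -0.701

-0.701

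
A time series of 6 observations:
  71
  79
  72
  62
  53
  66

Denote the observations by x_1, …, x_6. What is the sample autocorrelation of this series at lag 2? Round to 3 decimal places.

-0.258

Mean x̄ = (71 + 79 + 72 + 62 + 53 + 66)/6 = 67.1667
Deviations from mean: 3.8333, 11.8333, 4.8333, -5.1667, -14.1667, -1.1667
Numerator Σ_{t=1}^{4}(x_t−x̄)(x_{t+2}−x̄) = -105.0556
Denominator Σ(x_t−x̄)² = 406.8333
r_2 = -105.0556 / 406.8333 = -0.258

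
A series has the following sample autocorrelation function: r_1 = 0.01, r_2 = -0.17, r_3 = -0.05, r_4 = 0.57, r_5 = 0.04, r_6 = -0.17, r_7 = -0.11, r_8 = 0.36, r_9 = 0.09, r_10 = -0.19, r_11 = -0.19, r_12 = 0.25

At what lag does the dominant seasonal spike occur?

4

The largest autocorrelation is r_4 = 0.57, with weaker echoes at lags 8 (0.36) and 12 (0.25); the remaining lags stay at or below 0.09.
The dominant spike at lag 4 indicates a seasonal period of 4.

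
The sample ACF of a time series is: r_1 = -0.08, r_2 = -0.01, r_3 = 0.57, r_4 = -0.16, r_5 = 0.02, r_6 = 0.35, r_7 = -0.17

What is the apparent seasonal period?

The largest autocorrelation is r_3 = 0.57, with a weaker echo at lag 6 (0.35); the remaining lags stay at or below 0.02.
The dominant spike at lag 3 indicates a seasonal period of 3.

3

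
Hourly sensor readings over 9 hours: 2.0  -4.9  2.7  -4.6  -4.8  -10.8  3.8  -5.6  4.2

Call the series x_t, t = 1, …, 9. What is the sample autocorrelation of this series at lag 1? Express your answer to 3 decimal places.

Mean x̄ = (2.0 − 4.9 + 2.7 − 4.6 − 4.8 − 10.8 + 3.8 − 5.6 + 4.2)/9 = -2.0000
Numerator Σ_{t=1}^{8}(x_t−x̄)(x_{t+1}−x̄) = -99.7700
Denominator Σ(x_t−x̄)² = 223.5800
r_1 = -99.7700 / 223.5800 = -0.446

-0.446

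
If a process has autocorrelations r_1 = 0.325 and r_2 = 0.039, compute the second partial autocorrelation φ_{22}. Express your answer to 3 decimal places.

-0.074

φ_{22} = (r_2 − r_1²) / (1 − r_1²)
r_1² = (0.325)² = 0.105625
Numerator = 0.039 − 0.1056 = -0.0666; denominator = 1 − 0.1056 = 0.8944
φ_{22} = -0.0666 / 0.8944 = -0.074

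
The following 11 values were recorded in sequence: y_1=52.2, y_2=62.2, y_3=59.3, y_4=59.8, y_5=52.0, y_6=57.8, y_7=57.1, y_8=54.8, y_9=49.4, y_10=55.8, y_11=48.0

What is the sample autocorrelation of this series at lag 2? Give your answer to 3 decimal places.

0.206

Mean ȳ = (52.2 + 62.2 + 59.3 + 59.8 + 52.0 + 57.8 + 57.1 + 54.8 + 49.4 + 55.8 + 48.0)/11 = 55.3091
Numerator Σ_{t=1}^{9}(y_t−ȳ)(y_{t+2}−ȳ) = 41.6817
Denominator Σ(y_t−ȳ)² = 202.4491
r_2 = 41.6817 / 202.4491 = 0.206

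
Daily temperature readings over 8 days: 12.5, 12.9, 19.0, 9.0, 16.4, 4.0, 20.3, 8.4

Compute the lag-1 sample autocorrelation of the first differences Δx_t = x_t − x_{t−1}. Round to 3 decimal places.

-0.821

First differences Δx: 0.4, 6.1, -10.0, 7.4, -12.4, 16.3, -11.9
Mean of differences = -0.5857
Numerator Σ(Δx_t−Δx̄)(Δx_{t+1}−Δx̄) = -616.4188
Denominator Σ(Δx_t−Δx̄)² = 750.7886
r_1(Δx) = -616.4188 / 750.7886 = -0.821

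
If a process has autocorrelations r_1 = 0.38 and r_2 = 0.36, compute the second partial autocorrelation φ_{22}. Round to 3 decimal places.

0.252

φ_{22} = (r_2 − r_1²) / (1 − r_1²)
r_1² = (0.38)² = 0.1444
Numerator = 0.36 − 0.1444 = 0.2156; denominator = 1 − 0.1444 = 0.8556
φ_{22} = 0.2156 / 0.8556 = 0.252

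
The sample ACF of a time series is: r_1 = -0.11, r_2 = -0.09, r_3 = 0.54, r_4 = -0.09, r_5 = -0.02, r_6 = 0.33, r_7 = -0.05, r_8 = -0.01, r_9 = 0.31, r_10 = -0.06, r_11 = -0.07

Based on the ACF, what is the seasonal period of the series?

The largest autocorrelation is r_3 = 0.54, with weaker echoes at lags 6 (0.33) and 9 (0.31); the remaining lags stay at or below -0.01.
The dominant spike at lag 3 indicates a seasonal period of 3.

3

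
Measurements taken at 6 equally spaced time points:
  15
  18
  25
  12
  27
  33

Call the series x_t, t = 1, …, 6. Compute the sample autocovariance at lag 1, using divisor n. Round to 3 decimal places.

Mean x̄ = (15 + 18 + 25 + 12 + 27 + 33)/6 = 21.6667
Deviations: -6.6667, -3.6667, 3.3333, -9.6667, 5.3333, 11.3333
Σ_{t=1}^{5}(x_t−x̄)(x_{t+1}−x̄) = -11.1111
γ_1 = -11.1111 / 6 = -1.852

-1.852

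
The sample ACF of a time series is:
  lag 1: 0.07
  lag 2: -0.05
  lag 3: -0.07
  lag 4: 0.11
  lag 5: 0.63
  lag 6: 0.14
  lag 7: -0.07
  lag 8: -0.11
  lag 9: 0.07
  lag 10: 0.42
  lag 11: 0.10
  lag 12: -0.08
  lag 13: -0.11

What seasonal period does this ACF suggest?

5

The largest autocorrelation is r_5 = 0.63, with a weaker echo at lag 10 (0.42); the remaining lags stay at or below 0.14.
The dominant spike at lag 5 indicates a seasonal period of 5.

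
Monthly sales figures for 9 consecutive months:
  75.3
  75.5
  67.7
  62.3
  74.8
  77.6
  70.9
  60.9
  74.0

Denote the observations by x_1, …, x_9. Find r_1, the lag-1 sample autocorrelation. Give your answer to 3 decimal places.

-0.016

Mean x̄ = (75.3 + 75.5 + 67.7 + 62.3 + 74.8 + 77.6 + 70.9 + 60.9 + 74.0)/9 = 71.0000
Numerator Σ_{t=1}^{8}(x_t−x̄)(x_{t+1}−x̄) = -4.7200
Denominator Σ(x_t−x̄)² = 294.3400
r_1 = -4.7200 / 294.3400 = -0.016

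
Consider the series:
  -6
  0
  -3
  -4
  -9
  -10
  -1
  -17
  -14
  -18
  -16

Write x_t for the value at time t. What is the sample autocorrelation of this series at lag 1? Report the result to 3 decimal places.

Mean x̄ = (-6 + 0 − 3 − 4 − 9 − 10 − 1 − 17 − 14 − 18 − 16)/11 = -8.9091
Numerator Σ_{t=1}^{10}(x_t−x̄)(x_{t+1}−x̄) = 186.5372
Denominator Σ(x_t−x̄)² = 434.9091
r_1 = 186.5372 / 434.9091 = 0.429

0.429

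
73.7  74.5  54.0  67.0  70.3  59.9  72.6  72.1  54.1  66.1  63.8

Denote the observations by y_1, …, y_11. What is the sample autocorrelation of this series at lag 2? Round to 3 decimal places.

-0.358

Mean ȳ = (73.7 + 74.5 + 54.0 + 67.0 + 70.3 + 59.9 + 72.6 + 72.1 + 54.1 + 66.1 + 63.8)/11 = 66.1909
Numerator Σ_{t=1}^{9}(y_t−ȳ)(y_{t+2}−ȳ) = -199.9620
Denominator Σ(y_t−ȳ)² = 559.0691
r_2 = -199.9620 / 559.0691 = -0.358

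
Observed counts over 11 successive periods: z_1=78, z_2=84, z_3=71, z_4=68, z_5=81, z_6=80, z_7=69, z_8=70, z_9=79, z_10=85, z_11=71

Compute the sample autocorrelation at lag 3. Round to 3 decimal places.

0.023

Mean z̄ = (78 + 84 + 71 + 68 + 81 + 80 + 69 + 70 + 79 + 85 + 71)/11 = 76.0000
Numerator Σ_{t=1}^{8}(z_t−z̄)(z_{t+3}−z̄) = 9.0000
Denominator Σ(z_t−z̄)² = 398.0000
r_3 = 9.0000 / 398.0000 = 0.023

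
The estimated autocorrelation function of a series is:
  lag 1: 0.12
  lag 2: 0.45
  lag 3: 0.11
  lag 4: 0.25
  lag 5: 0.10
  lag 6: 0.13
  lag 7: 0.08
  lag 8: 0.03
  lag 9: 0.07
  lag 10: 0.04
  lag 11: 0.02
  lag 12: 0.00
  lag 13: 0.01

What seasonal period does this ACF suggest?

2

The largest autocorrelation is r_2 = 0.45, with a weaker echo at lag 4 (0.25); the remaining lags stay at or below 0.13.
The dominant spike at lag 2 indicates a seasonal period of 2.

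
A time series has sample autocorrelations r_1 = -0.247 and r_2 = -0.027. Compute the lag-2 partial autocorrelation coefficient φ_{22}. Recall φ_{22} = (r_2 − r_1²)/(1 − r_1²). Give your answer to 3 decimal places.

-0.094

φ_{22} = (r_2 − r_1²) / (1 − r_1²)
r_1² = (-0.247)² = 0.061009
Numerator = -0.027 − 0.0610 = -0.0880; denominator = 1 − 0.0610 = 0.9390
φ_{22} = -0.0880 / 0.9390 = -0.094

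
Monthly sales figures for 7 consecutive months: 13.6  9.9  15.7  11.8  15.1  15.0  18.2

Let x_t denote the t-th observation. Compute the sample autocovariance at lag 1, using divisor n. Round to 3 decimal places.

Mean x̄ = (13.6 + 9.9 + 15.7 + 11.8 + 15.1 + 15.0 + 18.2)/7 = 14.1857
Σ_{t=1}^{6}(x_t−x̄)(x_{t+1}−x̄) = -5.7602
γ_1 = -5.7602 / 7 = -0.823

-0.823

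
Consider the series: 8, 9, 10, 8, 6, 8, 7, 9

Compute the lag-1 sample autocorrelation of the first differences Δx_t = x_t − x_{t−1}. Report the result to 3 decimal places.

First differences Δx: 1, 1, -2, -2, 2, -1, 2
Mean of differences = 0.1429
Numerator Σ(Δx_t−Δx̄)(Δx_{t+1}−Δx̄) = -4.7347
Denominator Σ(Δx_t−Δx̄)² = 18.8571
r_1(Δx) = -4.7347 / 18.8571 = -0.251

-0.251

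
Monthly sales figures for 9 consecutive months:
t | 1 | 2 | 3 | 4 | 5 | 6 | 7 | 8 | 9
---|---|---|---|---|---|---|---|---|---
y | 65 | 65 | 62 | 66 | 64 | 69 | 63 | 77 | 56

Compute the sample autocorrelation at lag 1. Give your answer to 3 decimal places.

Mean ȳ = (65 + 65 + 62 + 66 + 64 + 69 + 63 + 77 + 56)/9 = 65.2222
Numerator Σ_{t=1}^{8}(y_t−ȳ)(y_{t+1}−ȳ) = -150.4938
Denominator Σ(y_t−ȳ)² = 255.5556
r_1 = -150.4938 / 255.5556 = -0.589

-0.589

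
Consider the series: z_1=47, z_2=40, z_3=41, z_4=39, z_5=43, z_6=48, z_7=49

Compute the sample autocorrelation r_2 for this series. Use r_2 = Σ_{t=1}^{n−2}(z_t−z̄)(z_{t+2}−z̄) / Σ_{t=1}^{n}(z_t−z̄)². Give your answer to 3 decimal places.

-0.122

Mean z̄ = (47 + 40 + 41 + 39 + 43 + 48 + 49)/7 = 43.8571
Σ(z_t−z̄)(z_{t+2}−z̄) = (-8.9796) + (18.7347) + (2.4490) + (-20.1224) + (-4.4082) = -12.3265
Denominator Σ(z_t−z̄)² = 100.8571
r_2 = -12.3265 / 100.8571 = -0.122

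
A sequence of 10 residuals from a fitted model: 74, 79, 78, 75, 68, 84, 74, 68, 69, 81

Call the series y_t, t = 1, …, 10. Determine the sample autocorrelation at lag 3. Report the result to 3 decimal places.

Mean ȳ = (74 + 79 + 78 + 75 + 68 + 84 + 74 + 68 + 69 + 81)/10 = 75.0000
Σ(y_t−ȳ)(y_{t+3}−ȳ) = (0.0000) + (-28.0000) + (27.0000) + (0.0000) + (49.0000) + (-54.0000) + (-6.0000) = -12.0000
Denominator Σ(y_t−ȳ)² = 278.0000
r_3 = -12.0000 / 278.0000 = -0.043

-0.043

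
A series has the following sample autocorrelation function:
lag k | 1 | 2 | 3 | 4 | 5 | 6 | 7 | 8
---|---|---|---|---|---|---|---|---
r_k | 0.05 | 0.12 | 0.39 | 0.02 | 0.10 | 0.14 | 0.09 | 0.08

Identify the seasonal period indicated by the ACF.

The largest autocorrelation is r_3 = 0.39; the remaining lags stay at or below 0.14.
The dominant spike at lag 3 indicates a seasonal period of 3.

3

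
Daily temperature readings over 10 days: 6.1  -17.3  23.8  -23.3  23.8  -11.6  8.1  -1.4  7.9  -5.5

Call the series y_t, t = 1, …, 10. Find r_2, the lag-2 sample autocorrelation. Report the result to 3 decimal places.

0.716

Mean ȳ = (6.1 − 17.3 + 23.8 − 23.3 + 23.8 − 11.6 + 8.1 − 1.4 + 7.9 − 5.5)/10 = 1.0600
Numerator Σ_{t=1}^{8}(y_t−ȳ)(y_{t+2}−ȳ) = 1642.8888
Denominator Σ(y_t−ȳ)² = 2295.8240
r_2 = 1642.8888 / 2295.8240 = 0.716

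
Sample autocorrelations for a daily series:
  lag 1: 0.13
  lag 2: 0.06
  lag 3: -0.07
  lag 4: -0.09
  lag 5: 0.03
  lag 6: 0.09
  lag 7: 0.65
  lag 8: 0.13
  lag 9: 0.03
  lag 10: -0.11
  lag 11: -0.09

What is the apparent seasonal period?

The largest autocorrelation is r_7 = 0.65; the remaining lags stay at or below 0.13.
The dominant spike at lag 7 indicates a seasonal period of 7.

7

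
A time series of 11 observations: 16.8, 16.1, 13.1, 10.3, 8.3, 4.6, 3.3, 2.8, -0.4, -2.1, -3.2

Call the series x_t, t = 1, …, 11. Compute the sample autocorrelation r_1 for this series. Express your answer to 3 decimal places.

Mean x̄ = (16.8 + 16.1 + 13.1 + 10.3 + 8.3 + 4.6 + 3.3 + 2.8 − 0.4 − 2.1 − 3.2)/11 = 6.3273
Numerator Σ_{t=1}^{10}(x_t−x̄)(x_{t+1}−x̄) = 376.4883
Denominator Σ(x_t−x̄)² = 502.3618
r_1 = 376.4883 / 502.3618 = 0.749

0.749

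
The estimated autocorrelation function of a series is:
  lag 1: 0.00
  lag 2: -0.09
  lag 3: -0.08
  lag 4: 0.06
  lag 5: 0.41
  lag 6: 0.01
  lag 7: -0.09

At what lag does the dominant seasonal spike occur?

The largest autocorrelation is r_5 = 0.41; the remaining lags stay at or below 0.06.
The dominant spike at lag 5 indicates a seasonal period of 5.

5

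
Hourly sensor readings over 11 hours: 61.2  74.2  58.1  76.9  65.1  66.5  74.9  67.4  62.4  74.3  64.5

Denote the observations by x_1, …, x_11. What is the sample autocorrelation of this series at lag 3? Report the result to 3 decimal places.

Mean x̄ = (61.2 + 74.2 + 58.1 + 76.9 + 65.1 + 66.5 + 74.9 + 67.4 + 62.4 + 74.3 + 64.5)/11 = 67.7727
Numerator Σ_{t=1}^{8}(x_t−x̄)(x_{t+3}−x̄) = 55.7696
Denominator Σ(x_t−x̄)² = 403.2618
r_3 = 55.7696 / 403.2618 = 0.138

0.138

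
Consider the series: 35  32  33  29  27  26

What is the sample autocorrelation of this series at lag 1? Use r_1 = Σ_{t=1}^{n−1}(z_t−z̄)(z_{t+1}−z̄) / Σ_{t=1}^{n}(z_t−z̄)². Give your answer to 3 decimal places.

0.435

Mean z̄ = (35 + 32 + 33 + 29 + 27 + 26)/6 = 30.3333
Deviations from mean: 4.6667, 1.6667, 2.6667, -1.3333, -3.3333, -4.3333
Σ(z_t−z̄)(z_{t+1}−z̄) = (7.7778) + (4.4444) + (-3.5556) + (4.4444) + (14.4444) = 27.5556
Denominator Σ(z_t−z̄)² = 63.3333
r_1 = 27.5556 / 63.3333 = 0.435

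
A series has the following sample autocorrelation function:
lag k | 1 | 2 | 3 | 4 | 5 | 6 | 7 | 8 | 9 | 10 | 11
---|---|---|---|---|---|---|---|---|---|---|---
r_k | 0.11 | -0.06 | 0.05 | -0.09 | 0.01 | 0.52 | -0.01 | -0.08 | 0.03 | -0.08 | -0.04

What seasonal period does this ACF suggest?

The largest autocorrelation is r_6 = 0.52; the remaining lags stay at or below 0.11.
The dominant spike at lag 6 indicates a seasonal period of 6.

6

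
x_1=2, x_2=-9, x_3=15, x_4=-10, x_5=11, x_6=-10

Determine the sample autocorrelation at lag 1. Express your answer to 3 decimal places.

-0.827

Mean x̄ = (2 − 9 + 15 − 10 + 11 − 10)/6 = -0.1667
Deviations from mean: 2.1667, -8.8333, 15.1667, -9.8333, 11.1667, -9.8333
Numerator Σ_{t=1}^{5}(x_t−x̄)(x_{t+1}−x̄) = -521.8611
Denominator Σ(x_t−x̄)² = 630.8333
r_1 = -521.8611 / 630.8333 = -0.827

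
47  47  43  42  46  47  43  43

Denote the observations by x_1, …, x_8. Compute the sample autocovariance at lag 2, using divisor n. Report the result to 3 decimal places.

Mean x̄ = (47 + 47 + 43 + 42 + 46 + 47 + 43 + 43)/8 = 44.7500
Σ_{t=1}^{6}(x_t−x̄)(x_{t+2}−x̄) = -24.6250
γ_2 = -24.6250 / 8 = -3.078

-3.078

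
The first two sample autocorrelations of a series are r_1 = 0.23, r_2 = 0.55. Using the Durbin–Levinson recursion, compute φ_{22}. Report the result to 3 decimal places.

0.525

φ_{22} = (r_2 − r_1²) / (1 − r_1²)
r_1² = (0.23)² = 0.0529
Numerator = 0.55 − 0.0529 = 0.4971; denominator = 1 − 0.0529 = 0.9471
φ_{22} = 0.4971 / 0.9471 = 0.525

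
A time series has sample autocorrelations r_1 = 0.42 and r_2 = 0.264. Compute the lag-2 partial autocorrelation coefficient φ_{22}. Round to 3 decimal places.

0.106

φ_{22} = (r_2 − r_1²) / (1 − r_1²)
r_1² = (0.42)² = 0.1764
Numerator = 0.264 − 0.1764 = 0.0876; denominator = 1 − 0.1764 = 0.8236
φ_{22} = 0.0876 / 0.8236 = 0.106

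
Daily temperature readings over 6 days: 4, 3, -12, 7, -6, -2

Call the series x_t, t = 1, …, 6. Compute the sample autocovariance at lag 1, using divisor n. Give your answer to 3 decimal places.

Mean x̄ = (4 + 3 − 12 + 7 − 6 − 2)/6 = -1.0000
Σ_{t=1}^{5}(x_t−x̄)(x_{t+1}−x̄) = -147.0000
γ_1 = -147.0000 / 6 = -24.500

-24.500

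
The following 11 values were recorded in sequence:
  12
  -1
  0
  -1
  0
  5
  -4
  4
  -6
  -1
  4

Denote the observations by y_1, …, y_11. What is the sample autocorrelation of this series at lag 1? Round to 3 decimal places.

Mean ȳ = (12 − 1 + 0 − 1 + 0 + 5 − 4 + 4 − 6 − 1 + 4)/11 = 1.0909
Numerator Σ_{t=1}^{10}(y_t−ȳ)(y_{t+1}−ȳ) = -66.8264
Denominator Σ(y_t−ȳ)² = 242.9091
r_1 = -66.8264 / 242.9091 = -0.275

-0.275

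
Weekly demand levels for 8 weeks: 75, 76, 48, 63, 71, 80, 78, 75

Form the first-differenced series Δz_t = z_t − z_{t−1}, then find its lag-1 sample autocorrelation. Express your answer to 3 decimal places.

First differences Δz: 1, -28, 15, 8, 9, -2, -3
Mean of differences = 0.0000
Numerator Σ(Δz_t−Δz̄)(Δz_{t+1}−Δz̄) = -268.0000
Denominator Σ(Δz_t−Δz̄)² = 1168.0000
r_1(Δz) = -268.0000 / 1168.0000 = -0.229

-0.229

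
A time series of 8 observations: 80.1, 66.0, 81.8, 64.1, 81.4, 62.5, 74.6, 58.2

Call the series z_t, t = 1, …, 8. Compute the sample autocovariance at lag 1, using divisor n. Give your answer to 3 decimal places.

-51.407

Mean z̄ = (80.1 + 66.0 + 81.8 + 64.1 + 81.4 + 62.5 + 74.6 + 58.2)/8 = 71.0875
Deviations: 9.0125, -5.0875, 10.7125, -6.9875, 10.3125, -8.5875, 3.5125, -12.8875
Σ_{t=1}^{7}(z_t−z̄)(z_{t+1}−z̄) = -411.2527
γ_1 = -411.2527 / 8 = -51.407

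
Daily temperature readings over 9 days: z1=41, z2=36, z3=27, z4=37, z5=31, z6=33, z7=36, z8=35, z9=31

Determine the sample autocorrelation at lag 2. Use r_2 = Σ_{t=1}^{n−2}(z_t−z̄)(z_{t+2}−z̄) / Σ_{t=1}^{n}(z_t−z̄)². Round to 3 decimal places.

Mean z̄ = (41 + 36 + 27 + 37 + 31 + 33 + 36 + 35 + 31)/9 = 34.1111
Numerator Σ_{t=1}^{7}(z_t−z̄)(z_{t+2}−z̄) = -37.3580
Denominator Σ(z_t−z̄)² = 134.8889
r_2 = -37.3580 / 134.8889 = -0.277

-0.277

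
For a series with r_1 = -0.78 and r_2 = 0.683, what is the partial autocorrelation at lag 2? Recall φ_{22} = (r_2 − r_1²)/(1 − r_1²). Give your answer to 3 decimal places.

0.191

φ_{22} = (r_2 − r_1²) / (1 − r_1²)
r_1² = (-0.78)² = 0.6084
Numerator = 0.683 − 0.6084 = 0.0746; denominator = 1 − 0.6084 = 0.3916
φ_{22} = 0.0746 / 0.3916 = 0.191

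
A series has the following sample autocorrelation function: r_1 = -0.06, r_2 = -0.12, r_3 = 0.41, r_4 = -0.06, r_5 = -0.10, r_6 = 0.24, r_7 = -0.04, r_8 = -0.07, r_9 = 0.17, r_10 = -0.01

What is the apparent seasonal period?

3

The largest autocorrelation is r_3 = 0.41, with weaker echoes at lags 6 (0.24) and 9 (0.17); the remaining lags stay at or below -0.01.
The dominant spike at lag 3 indicates a seasonal period of 3.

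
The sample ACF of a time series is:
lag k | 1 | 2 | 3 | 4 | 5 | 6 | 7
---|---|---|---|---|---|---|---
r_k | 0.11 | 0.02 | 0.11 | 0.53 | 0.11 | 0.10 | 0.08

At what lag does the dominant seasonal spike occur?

The largest autocorrelation is r_4 = 0.53; the remaining lags stay at or below 0.11.
The dominant spike at lag 4 indicates a seasonal period of 4.

4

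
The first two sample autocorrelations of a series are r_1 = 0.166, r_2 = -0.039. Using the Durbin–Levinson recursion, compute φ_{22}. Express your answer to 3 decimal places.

-0.068

φ_{22} = (r_2 − r_1²) / (1 − r_1²)
r_1² = (0.166)² = 0.027556
Numerator = -0.039 − 0.0276 = -0.0666; denominator = 1 − 0.0276 = 0.9724
φ_{22} = -0.0666 / 0.9724 = -0.068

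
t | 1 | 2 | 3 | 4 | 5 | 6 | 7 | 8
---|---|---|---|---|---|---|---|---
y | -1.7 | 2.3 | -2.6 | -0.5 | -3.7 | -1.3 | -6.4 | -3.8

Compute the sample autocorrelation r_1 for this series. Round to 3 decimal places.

Mean ȳ = (-1.7 + 2.3 − 2.6 − 0.5 − 3.7 − 1.3 − 6.4 − 3.8)/8 = -2.2125
Deviations from mean: 0.5125, 4.5125, -0.3875, 1.7125, -1.4875, 0.9125, -4.1875, -1.5875
Numerator Σ_{t=1}^{7}(y_t−ȳ)(y_{t+1}−ȳ) = -1.1777
Denominator Σ(y_t−ȳ)² = 46.8088
r_1 = -1.1777 / 46.8088 = -0.025

-0.025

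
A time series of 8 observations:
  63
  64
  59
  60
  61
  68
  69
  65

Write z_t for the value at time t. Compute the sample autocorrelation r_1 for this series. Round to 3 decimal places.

Mean z̄ = (63 + 64 + 59 + 60 + 61 + 68 + 69 + 65)/8 = 63.6250
Σ(z_t−z̄)(z_{t+1}−z̄) = (-0.2344) + (-1.7344) + (16.7656) + (9.5156) + (-11.4844) + (23.5156) + (7.3906) = 43.7344
Denominator Σ(z_t−z̄)² = 91.8750
r_1 = 43.7344 / 91.8750 = 0.476

0.476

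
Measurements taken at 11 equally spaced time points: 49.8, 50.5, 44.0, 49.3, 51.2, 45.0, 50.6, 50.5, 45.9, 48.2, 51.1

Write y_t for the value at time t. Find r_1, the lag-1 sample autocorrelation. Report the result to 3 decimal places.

-0.376

Mean ȳ = (49.8 + 50.5 + 44.0 + 49.3 + 51.2 + 45.0 + 50.6 + 50.5 + 45.9 + 48.2 + 51.1)/11 = 48.7364
Numerator Σ_{t=1}^{10}(y_t−ȳ)(y_{t+1}−ȳ) = -25.3886
Denominator Σ(y_t−ȳ)² = 67.5255
r_1 = -25.3886 / 67.5255 = -0.376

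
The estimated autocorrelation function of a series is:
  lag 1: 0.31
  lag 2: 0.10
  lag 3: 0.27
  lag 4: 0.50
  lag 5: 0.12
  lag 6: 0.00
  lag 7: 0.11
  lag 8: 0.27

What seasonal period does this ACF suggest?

4

The largest autocorrelation is r_4 = 0.50; the remaining lags stay at or below 0.31. The elevated value at lag 1 (0.31), dropping to 0.10 at lag 2, reflects decaying short-term dependence rather than seasonality.
The dominant spike at lag 4 indicates a seasonal period of 4.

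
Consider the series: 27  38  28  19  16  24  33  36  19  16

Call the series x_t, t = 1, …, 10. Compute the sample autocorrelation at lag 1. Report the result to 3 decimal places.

0.284

Mean x̄ = (27 + 38 + 28 + 19 + 16 + 24 + 33 + 36 + 19 + 16)/10 = 25.6000
Numerator Σ_{t=1}^{9}(x_t−x̄)(x_{t+1}−x̄) = 169.8400
Denominator Σ(x_t−x̄)² = 598.4000
r_1 = 169.8400 / 598.4000 = 0.284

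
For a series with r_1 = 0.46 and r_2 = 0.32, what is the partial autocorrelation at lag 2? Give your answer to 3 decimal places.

φ_{22} = (r_2 − r_1²) / (1 − r_1²)
r_1² = (0.46)² = 0.2116
Numerator = 0.32 − 0.2116 = 0.1084; denominator = 1 − 0.2116 = 0.7884
φ_{22} = 0.1084 / 0.7884 = 0.137

0.137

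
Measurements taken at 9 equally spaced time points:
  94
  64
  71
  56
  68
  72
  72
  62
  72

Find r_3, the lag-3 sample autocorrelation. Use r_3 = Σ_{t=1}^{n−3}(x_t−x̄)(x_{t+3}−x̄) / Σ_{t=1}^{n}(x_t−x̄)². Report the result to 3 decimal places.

Mean x̄ = (94 + 64 + 71 + 56 + 68 + 72 + 72 + 62 + 72)/9 = 70.1111
Numerator Σ_{t=1}^{6}(x_t−x̄)(x_{t+3}−x̄) = -328.4815
Denominator Σ(x_t−x̄)² = 888.8889
r_3 = -328.4815 / 888.8889 = -0.370

-0.370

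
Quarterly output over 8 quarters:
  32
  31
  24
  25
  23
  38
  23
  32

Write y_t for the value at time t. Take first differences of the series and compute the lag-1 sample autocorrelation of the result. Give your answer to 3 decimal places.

First differences Δy: -1, -7, 1, -2, 15, -15, 9
Mean of differences = 0.0000
Numerator Σ(Δy_t−Δȳ)(Δy_{t+1}−Δȳ) = -392.0000
Denominator Σ(Δy_t−Δȳ)² = 586.0000
r_1(Δy) = -392.0000 / 586.0000 = -0.669

-0.669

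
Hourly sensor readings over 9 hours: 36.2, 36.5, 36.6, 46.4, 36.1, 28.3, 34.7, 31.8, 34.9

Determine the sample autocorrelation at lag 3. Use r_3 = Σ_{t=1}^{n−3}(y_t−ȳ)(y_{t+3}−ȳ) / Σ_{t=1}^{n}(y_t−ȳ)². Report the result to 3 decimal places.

-0.039

Mean ȳ = (36.2 + 36.5 + 36.6 + 46.4 + 36.1 + 28.3 + 34.7 + 31.8 + 34.9)/9 = 35.7222
Σ(y_t−ȳ)(y_{t+3}−ȳ) = (5.1016) + (0.2938) + (-6.5151) + (-10.9151) + (-1.4817) + (6.1027) = -7.4137
Denominator Σ(y_t−ȳ)² = 187.9556
r_3 = -7.4137 / 187.9556 = -0.039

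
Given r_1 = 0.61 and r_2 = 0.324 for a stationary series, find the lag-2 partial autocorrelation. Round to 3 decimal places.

-0.077

φ_{22} = (r_2 − r_1²) / (1 − r_1²)
r_1² = (0.61)² = 0.3721
Numerator = 0.324 − 0.3721 = -0.0481; denominator = 1 − 0.3721 = 0.6279
φ_{22} = -0.0481 / 0.6279 = -0.077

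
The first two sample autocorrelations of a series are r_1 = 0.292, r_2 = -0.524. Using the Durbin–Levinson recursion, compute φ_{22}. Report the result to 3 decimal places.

-0.666

φ_{22} = (r_2 − r_1²) / (1 − r_1²)
r_1² = (0.292)² = 0.085264
Numerator = -0.524 − 0.0853 = -0.6093; denominator = 1 − 0.0853 = 0.9147
φ_{22} = -0.6093 / 0.9147 = -0.666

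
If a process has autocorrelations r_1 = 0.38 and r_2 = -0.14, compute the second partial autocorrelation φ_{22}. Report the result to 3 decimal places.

-0.332

φ_{22} = (r_2 − r_1²) / (1 − r_1²)
r_1² = (0.38)² = 0.1444
Numerator = -0.14 − 0.1444 = -0.2844; denominator = 1 − 0.1444 = 0.8556
φ_{22} = -0.2844 / 0.8556 = -0.332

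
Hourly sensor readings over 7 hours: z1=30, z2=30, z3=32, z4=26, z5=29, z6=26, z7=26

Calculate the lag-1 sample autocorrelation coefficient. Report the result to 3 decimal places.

0.071

Mean z̄ = (30 + 30 + 32 + 26 + 29 + 26 + 26)/7 = 28.4286
Σ(z_t−z̄)(z_{t+1}−z̄) = (2.4694) + (5.6122) + (-8.6735) + (-1.3878) + (-1.3878) + (5.8980) = 2.5306
Denominator Σ(z_t−z̄)² = 35.7143
r_1 = 2.5306 / 35.7143 = 0.071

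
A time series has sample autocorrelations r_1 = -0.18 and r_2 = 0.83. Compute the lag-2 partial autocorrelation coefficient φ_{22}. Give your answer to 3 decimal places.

φ_{22} = (r_2 − r_1²) / (1 − r_1²)
r_1² = (-0.18)² = 0.0324
Numerator = 0.83 − 0.0324 = 0.7976; denominator = 1 − 0.0324 = 0.9676
φ_{22} = 0.7976 / 0.9676 = 0.824

0.824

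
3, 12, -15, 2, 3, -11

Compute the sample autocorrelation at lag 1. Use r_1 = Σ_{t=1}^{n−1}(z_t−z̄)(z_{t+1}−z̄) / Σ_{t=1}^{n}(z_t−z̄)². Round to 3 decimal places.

Mean z̄ = (3 + 12 − 15 + 2 + 3 − 11)/6 = -1.0000
Σ(z_t−z̄)(z_{t+1}−z̄) = (52.0000) + (-182.0000) + (-42.0000) + (12.0000) + (-40.0000) = -200.0000
Denominator Σ(z_t−z̄)² = 506.0000
r_1 = -200.0000 / 506.0000 = -0.395

-0.395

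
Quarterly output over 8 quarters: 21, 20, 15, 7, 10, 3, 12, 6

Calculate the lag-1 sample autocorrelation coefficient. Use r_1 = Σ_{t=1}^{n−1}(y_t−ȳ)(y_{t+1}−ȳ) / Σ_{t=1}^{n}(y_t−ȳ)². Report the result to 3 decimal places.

0.360

Mean ȳ = (21 + 20 + 15 + 7 + 10 + 3 + 12 + 6)/8 = 11.7500
Deviations from mean: 9.2500, 8.2500, 3.2500, -4.7500, -1.7500, -8.7500, 0.2500, -5.7500
Σ(y_t−ȳ)(y_{t+1}−ȳ) = (76.3125) + (26.8125) + (-15.4375) + (8.3125) + (15.3125) + (-2.1875) + (-1.4375) = 107.6875
Denominator Σ(y_t−ȳ)² = 299.5000
r_1 = 107.6875 / 299.5000 = 0.360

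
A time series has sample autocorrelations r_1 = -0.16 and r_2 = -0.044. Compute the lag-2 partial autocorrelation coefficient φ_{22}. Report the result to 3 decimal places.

φ_{22} = (r_2 − r_1²) / (1 − r_1²)
r_1² = (-0.16)² = 0.0256
Numerator = -0.044 − 0.0256 = -0.0696; denominator = 1 − 0.0256 = 0.9744
φ_{22} = -0.0696 / 0.9744 = -0.071

-0.071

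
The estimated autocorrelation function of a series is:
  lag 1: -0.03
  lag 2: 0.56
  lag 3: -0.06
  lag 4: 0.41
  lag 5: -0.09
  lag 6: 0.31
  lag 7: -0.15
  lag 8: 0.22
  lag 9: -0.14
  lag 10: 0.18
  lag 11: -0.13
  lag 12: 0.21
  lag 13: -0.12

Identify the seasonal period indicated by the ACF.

2

The largest autocorrelation is r_2 = 0.56, with weaker echoes at lags 4 (0.41), 6 (0.31), 8 (0.22), 10 (0.18) and 12 (0.21); the remaining lags stay at or below -0.03.
The dominant spike at lag 2 indicates a seasonal period of 2.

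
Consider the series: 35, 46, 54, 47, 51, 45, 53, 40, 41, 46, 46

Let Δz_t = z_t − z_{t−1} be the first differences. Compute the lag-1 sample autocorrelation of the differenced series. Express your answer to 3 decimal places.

-0.340

First differences Δz: 11, 8, -7, 4, -6, 8, -13, 1, 5, 0
Mean of differences = 1.1000
Numerator Σ(Δz_t−Δz̄)(Δz_{t+1}−Δz̄) = -181.2100
Denominator Σ(Δz_t−Δz̄)² = 532.9000
r_1(Δz) = -181.2100 / 532.9000 = -0.340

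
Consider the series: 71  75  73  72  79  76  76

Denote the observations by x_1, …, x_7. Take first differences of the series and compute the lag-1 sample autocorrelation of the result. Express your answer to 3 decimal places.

-0.475

First differences Δx: 4, -2, -1, 7, -3, 0
Mean of differences = 0.8333
Numerator Σ(Δx_t−Δx̄)(Δx_{t+1}−Δx̄) = -35.5278
Denominator Σ(Δx_t−Δx̄)² = 74.8333
r_1(Δx) = -35.5278 / 74.8333 = -0.475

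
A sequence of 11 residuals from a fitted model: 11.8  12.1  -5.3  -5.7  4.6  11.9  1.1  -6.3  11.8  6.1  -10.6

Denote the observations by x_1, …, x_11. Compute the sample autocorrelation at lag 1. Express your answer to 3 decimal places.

Mean x̄ = (11.8 + 12.1 − 5.3 − 5.7 + 4.6 + 11.9 + 1.1 − 6.3 + 11.8 + 6.1 − 10.6)/11 = 2.8636
Numerator Σ_{t=1}^{10}(x_t−x̄)(x_{t+1}−x̄) = -18.4486
Denominator Σ(x_t−x̄)² = 748.5055
r_1 = -18.4486 / 748.5055 = -0.025

-0.025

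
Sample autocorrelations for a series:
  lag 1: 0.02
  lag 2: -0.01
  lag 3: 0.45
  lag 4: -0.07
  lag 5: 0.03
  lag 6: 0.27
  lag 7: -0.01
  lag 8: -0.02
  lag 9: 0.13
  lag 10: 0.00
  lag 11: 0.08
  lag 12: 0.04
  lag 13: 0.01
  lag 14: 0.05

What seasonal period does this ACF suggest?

The largest autocorrelation is r_3 = 0.45, with a weaker echo at lag 6 (0.27); the remaining lags stay at or below 0.13.
The dominant spike at lag 3 indicates a seasonal period of 3.

3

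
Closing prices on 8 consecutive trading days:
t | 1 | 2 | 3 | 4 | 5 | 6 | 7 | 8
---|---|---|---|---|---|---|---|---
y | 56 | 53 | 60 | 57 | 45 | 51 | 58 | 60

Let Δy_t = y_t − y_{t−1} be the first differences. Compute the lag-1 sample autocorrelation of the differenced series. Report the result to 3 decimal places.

First differences Δy: -3, 7, -3, -12, 6, 7, 2
Mean of differences = 0.5714
Numerator Σ(Δy_t−Δȳ)(Δy_{t+1}−Δȳ) = -25.1837
Denominator Σ(Δy_t−Δȳ)² = 297.7143
r_1(Δy) = -25.1837 / 297.7143 = -0.085

-0.085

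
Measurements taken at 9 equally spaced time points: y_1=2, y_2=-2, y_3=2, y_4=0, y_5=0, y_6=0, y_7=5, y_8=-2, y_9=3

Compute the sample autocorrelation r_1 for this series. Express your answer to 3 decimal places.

-0.640

Mean ȳ = (2 − 2 + 2 + 0 + 0 + 0 + 5 − 2 + 3)/9 = 0.8889
Numerator Σ_{t=1}^{8}(y_t−ȳ)(y_{t+1}−ȳ) = -27.4568
Denominator Σ(y_t−ȳ)² = 42.8889
r_1 = -27.4568 / 42.8889 = -0.640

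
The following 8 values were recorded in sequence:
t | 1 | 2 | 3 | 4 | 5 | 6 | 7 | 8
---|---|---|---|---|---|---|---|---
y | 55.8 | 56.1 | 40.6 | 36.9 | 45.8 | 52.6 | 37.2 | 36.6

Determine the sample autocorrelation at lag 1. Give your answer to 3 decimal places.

0.219

Mean ȳ = (55.8 + 56.1 + 40.6 + 36.9 + 45.8 + 52.6 + 37.2 + 36.6)/8 = 45.2000
Deviations from mean: 10.6000, 10.9000, -4.6000, -8.3000, 0.6000, 7.4000, -8.0000, -8.6000
Σ(y_t−ȳ)(y_{t+1}−ȳ) = (115.5400) + (-50.1400) + (38.1800) + (-4.9800) + (4.4400) + (-59.2000) + (68.8000) = 112.6400
Denominator Σ(y_t−ȳ)² = 514.3000
r_1 = 112.6400 / 514.3000 = 0.219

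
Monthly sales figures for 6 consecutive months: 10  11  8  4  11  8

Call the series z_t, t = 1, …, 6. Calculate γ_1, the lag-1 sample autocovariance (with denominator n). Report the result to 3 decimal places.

-1.296

Mean z̄ = (10 + 11 + 8 + 4 + 11 + 8)/6 = 8.6667
Σ_{t=1}^{5}(z_t−z̄)(z_{t+1}−z̄) = -7.7778
γ_1 = -7.7778 / 6 = -1.296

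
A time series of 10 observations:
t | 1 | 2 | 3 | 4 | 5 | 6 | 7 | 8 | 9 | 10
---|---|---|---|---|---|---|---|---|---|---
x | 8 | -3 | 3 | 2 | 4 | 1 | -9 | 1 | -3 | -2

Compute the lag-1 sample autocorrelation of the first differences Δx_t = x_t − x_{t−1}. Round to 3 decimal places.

First differences Δx: -11, 6, -1, 2, -3, -10, 10, -4, 1
Mean of differences = -1.1111
Numerator Σ(Δx_t−Δx̄)(Δx_{t+1}−Δx̄) = -195.2346
Denominator Σ(Δx_t−Δx̄)² = 376.8889
r_1(Δx) = -195.2346 / 376.8889 = -0.518

-0.518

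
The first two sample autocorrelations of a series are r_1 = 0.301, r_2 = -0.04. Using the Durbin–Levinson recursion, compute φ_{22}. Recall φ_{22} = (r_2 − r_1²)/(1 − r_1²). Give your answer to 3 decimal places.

φ_{22} = (r_2 − r_1²) / (1 − r_1²)
r_1² = (0.301)² = 0.090601
Numerator = -0.04 − 0.0906 = -0.1306; denominator = 1 − 0.0906 = 0.9094
φ_{22} = -0.1306 / 0.9094 = -0.144

-0.144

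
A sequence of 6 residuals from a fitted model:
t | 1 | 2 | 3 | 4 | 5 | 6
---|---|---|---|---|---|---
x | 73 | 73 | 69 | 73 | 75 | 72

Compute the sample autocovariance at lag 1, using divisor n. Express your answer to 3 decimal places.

-0.542

Mean x̄ = (73 + 73 + 69 + 73 + 75 + 72)/6 = 72.5000
Σ_{t=1}^{5}(x_t−x̄)(x_{t+1}−x̄) = -3.2500
γ_1 = -3.2500 / 6 = -0.542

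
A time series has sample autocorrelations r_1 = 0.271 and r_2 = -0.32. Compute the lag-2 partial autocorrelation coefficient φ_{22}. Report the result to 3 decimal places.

φ_{22} = (r_2 − r_1²) / (1 − r_1²)
r_1² = (0.271)² = 0.073441
Numerator = -0.32 − 0.0734 = -0.3934; denominator = 1 − 0.0734 = 0.9266
φ_{22} = -0.3934 / 0.9266 = -0.425

-0.425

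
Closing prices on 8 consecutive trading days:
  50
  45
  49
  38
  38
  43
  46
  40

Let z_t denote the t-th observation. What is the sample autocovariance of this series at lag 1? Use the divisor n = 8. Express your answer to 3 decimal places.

1.373

Mean z̄ = (50 + 45 + 49 + 38 + 38 + 43 + 46 + 40)/8 = 43.6250
Σ_{t=1}^{7}(z_t−z̄)(z_{t+1}−z̄) = 10.9844
γ_1 = 10.9844 / 8 = 1.373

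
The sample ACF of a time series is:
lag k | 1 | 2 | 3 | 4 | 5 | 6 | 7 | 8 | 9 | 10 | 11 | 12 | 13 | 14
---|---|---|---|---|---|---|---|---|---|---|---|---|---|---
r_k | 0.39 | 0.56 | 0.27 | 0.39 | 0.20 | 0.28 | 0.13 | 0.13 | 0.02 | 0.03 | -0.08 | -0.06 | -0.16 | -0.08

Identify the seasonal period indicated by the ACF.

2

The largest autocorrelation is r_2 = 0.56; the remaining lags stay at or below 0.39.
The dominant spike at lag 2 indicates a seasonal period of 2.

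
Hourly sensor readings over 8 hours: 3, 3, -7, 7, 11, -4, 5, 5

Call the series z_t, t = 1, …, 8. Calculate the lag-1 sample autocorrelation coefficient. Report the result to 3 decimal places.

Mean z̄ = (3 + 3 − 7 + 7 + 11 − 4 + 5 + 5)/8 = 2.8750
Deviations from mean: 0.1250, 0.1250, -9.8750, 4.1250, 8.1250, -6.8750, 2.1250, 2.1250
Σ(z_t−z̄)(z_{t+1}−z̄) = (0.0156) + (-1.2344) + (-40.7344) + (33.5156) + (-55.8594) + (-14.6094) + (4.5156) = -74.3906
Denominator Σ(z_t−z̄)² = 236.8750
r_1 = -74.3906 / 236.8750 = -0.314

-0.314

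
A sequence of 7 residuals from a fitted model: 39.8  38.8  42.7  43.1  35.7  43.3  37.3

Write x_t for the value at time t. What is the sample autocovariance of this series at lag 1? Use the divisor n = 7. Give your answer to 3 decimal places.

-4.490

Mean x̄ = (39.8 + 38.8 + 42.7 + 43.1 + 35.7 + 43.3 + 37.3)/7 = 40.1000
Deviations: -0.3000, -1.3000, 2.6000, 3.0000, -4.4000, 3.2000, -2.8000
Σ_{t=1}^{6}(x_t−x̄)(x_{t+1}−x̄) = -31.4300
γ_1 = -31.4300 / 7 = -4.490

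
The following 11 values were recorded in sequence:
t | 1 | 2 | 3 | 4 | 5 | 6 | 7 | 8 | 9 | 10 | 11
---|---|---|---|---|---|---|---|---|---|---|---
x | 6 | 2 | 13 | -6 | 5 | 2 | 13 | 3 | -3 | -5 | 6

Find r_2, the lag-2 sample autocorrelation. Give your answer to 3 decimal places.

Mean x̄ = (6 + 2 + 13 − 6 + 5 + 2 + 13 + 3 − 3 − 5 + 6)/11 = 3.2727
Numerator Σ_{t=1}^{9}(x_t−x̄)(x_{t+2}−x̄) = 8.2149
Denominator Σ(x_t−x̄)² = 404.1818
r_2 = 8.2149 / 404.1818 = 0.020

0.020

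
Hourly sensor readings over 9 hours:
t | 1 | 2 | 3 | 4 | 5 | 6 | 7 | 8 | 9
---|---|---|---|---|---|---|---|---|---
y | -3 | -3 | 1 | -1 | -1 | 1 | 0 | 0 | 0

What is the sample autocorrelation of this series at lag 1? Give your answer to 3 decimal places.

Mean ȳ = (-3 − 3 + 1 − 1 − 1 + 1 + 0 + 0 + 0)/9 = -0.6667
Numerator Σ_{t=1}^{8}(y_t−ȳ)(y_{t+1}−ȳ) = 2.5556
Denominator Σ(y_t−ȳ)² = 18.0000
r_1 = 2.5556 / 18.0000 = 0.142

0.142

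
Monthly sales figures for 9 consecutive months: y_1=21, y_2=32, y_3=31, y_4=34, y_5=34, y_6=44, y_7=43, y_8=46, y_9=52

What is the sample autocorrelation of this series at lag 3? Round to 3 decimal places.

Mean ȳ = (21 + 32 + 31 + 34 + 34 + 44 + 43 + 46 + 52)/9 = 37.4444
Σ(y_t−ȳ)(y_{t+3}−ȳ) = (56.6420) + (18.7531) + (-42.2469) + (-19.1358) + (-29.4691) + (95.4198) = 79.9630
Denominator Σ(y_t−ȳ)² = 724.2222
r_3 = 79.9630 / 724.2222 = 0.110

0.110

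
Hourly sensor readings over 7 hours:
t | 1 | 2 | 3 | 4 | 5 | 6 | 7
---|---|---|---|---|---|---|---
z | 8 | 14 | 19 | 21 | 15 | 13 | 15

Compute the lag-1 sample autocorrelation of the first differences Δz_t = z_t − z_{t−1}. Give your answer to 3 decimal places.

0.355

First differences Δz: 6, 5, 2, -6, -2, 2
Mean of differences = 1.1667
Numerator Σ(Δz_t−Δz̄)(Δz_{t+1}−Δz̄) = 35.8056
Denominator Σ(Δz_t−Δz̄)² = 100.8333
r_1(Δz) = 35.8056 / 100.8333 = 0.355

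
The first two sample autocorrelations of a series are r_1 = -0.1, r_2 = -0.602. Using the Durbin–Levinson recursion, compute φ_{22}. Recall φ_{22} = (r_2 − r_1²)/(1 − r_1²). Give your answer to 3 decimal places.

φ_{22} = (r_2 − r_1²) / (1 − r_1²)
r_1² = (-0.1)² = 0.01
Numerator = -0.602 − 0.0100 = -0.6120; denominator = 1 − 0.0100 = 0.9900
φ_{22} = -0.6120 / 0.9900 = -0.618

-0.618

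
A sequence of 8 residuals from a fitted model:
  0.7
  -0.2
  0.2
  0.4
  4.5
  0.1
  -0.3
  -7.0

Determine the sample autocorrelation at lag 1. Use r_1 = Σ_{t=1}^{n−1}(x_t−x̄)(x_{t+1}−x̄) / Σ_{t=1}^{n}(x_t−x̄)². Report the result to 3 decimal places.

Mean x̄ = (0.7 − 0.2 + 0.2 + 0.4 + 4.5 + 0.1 − 0.3 − 7.0)/8 = -0.2000
Numerator Σ_{t=1}^{7}(x_t−x̄)(x_{t+1}−x̄) = 5.1200
Denominator Σ(x_t−x̄)² = 69.7600
r_1 = 5.1200 / 69.7600 = 0.073

0.073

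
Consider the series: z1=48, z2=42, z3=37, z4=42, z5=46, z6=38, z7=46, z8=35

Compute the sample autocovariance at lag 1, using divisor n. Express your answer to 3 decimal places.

Mean z̄ = (48 + 42 + 37 + 42 + 46 + 38 + 46 + 35)/8 = 41.7500
Σ_{t=1}^{7}(z_t−z̄)(z_{t+1}−z̄) = -60.3125
γ_1 = -60.3125 / 8 = -7.539

-7.539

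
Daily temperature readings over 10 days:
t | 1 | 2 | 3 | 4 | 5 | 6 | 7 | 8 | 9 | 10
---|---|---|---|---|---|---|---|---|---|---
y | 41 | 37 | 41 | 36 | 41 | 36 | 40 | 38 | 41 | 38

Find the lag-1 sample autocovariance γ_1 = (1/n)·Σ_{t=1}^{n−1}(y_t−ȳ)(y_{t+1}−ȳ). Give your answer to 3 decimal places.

Mean ȳ = (41 + 37 + 41 + 36 + 41 + 36 + 40 + 38 + 41 + 38)/10 = 38.9000
Σ_{t=1}^{9}(y_t−ȳ)(y_{t+1}−ȳ) = -34.2100
γ_1 = -34.2100 / 10 = -3.421

-3.421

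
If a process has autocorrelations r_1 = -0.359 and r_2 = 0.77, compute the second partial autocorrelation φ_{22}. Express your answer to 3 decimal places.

0.736

φ_{22} = (r_2 − r_1²) / (1 − r_1²)
r_1² = (-0.359)² = 0.128881
Numerator = 0.77 − 0.1289 = 0.6411; denominator = 1 − 0.1289 = 0.8711
φ_{22} = 0.6411 / 0.8711 = 0.736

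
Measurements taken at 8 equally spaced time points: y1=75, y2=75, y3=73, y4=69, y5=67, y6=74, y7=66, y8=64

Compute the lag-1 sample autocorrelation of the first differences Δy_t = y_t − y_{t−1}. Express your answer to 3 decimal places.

-0.441

First differences Δy: 0, -2, -4, -2, 7, -8, -2
Mean of differences = -1.5714
Numerator Σ(Δy_t−Δȳ)(Δy_{t+1}−Δȳ) = -54.6122
Denominator Σ(Δy_t−Δȳ)² = 123.7143
r_1(Δy) = -54.6122 / 123.7143 = -0.441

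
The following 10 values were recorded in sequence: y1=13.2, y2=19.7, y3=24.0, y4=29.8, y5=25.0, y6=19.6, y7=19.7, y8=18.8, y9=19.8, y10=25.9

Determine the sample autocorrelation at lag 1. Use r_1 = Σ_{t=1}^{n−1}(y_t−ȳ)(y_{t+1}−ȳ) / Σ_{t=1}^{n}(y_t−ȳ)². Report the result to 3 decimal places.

Mean ȳ = (13.2 + 19.7 + 24.0 + 29.8 + 25.0 + 19.6 + 19.7 + 18.8 + 19.8 + 25.9)/10 = 21.5500
Numerator Σ_{t=1}^{9}(y_t−ȳ)(y_{t+1}−ȳ) = 58.7575
Denominator Σ(y_t−ȳ)² = 195.8850
r_1 = 58.7575 / 195.8850 = 0.300

0.300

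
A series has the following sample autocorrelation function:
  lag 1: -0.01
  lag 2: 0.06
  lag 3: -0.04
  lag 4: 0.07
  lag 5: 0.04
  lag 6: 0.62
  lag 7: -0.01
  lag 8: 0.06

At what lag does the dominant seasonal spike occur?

The largest autocorrelation is r_6 = 0.62; the remaining lags stay at or below 0.07.
The dominant spike at lag 6 indicates a seasonal period of 6.

6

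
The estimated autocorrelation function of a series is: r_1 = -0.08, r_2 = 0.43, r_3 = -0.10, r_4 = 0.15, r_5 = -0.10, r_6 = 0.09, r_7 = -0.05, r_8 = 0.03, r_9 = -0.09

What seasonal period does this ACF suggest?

The largest autocorrelation is r_2 = 0.43, with a weaker echo at lag 4 (0.15); the remaining lags stay at or below 0.09.
The dominant spike at lag 2 indicates a seasonal period of 2.

2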